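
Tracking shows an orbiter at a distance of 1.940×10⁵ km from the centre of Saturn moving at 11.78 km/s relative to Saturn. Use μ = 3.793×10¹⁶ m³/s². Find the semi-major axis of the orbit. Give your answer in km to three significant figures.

r = 1.940×10⁸ m.
Vis-viva rearranged: 1/a = 2/r − v²/μ = 1.031×10⁻⁸ − 3.659×10⁻⁹ = 6.651×10⁻⁹ m⁻¹.
a = 1.504×10⁸ m = 1.5036×10⁵ km.

a ≈ 1.50×10⁵ km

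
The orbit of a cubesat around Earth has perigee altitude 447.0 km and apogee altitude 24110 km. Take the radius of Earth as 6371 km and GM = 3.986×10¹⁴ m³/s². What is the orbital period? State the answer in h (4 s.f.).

r_p = 6371 + 447.0 = 6818.0 km = 6.8180×10⁶ m.
r_a = 6371 + 24110 = 30481 km = 3.0481×10⁷ m.
Semi-major axis a = (r_p + r_a)/2 = (6818.0 + 30481)/2 = 18650 km = 1.865×10⁷ m.
By Kepler's third law T = 2π√(a³/μ) = 2π × 4.034×10³ = 2.535×10⁴ s.
= 7.041 h.

T ≈ 7.041 h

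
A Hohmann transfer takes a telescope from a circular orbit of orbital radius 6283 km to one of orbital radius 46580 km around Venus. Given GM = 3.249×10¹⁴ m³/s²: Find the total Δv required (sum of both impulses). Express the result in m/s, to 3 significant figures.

Δv_total ≈ 3710 m/s

r₁ = 6283 km = 6.283×10⁶ m.
r₂ = 46580 km = 4.658×10⁷ m.
Transfer ellipse a_t = (r₁ + r₂)/2 = 2.643×10⁷ m.
At r₁: circular v_c1 = √(μ/r₁) = 7191 m/s; transfer-periapsis v_p = √[μ(2/r₁ − 1/a_t)] = 9546 m/s.
Δv₁ = v_p − v_c1 = 2355 m/s.
At r₂: circular v_c2 = √(μ/r₂) = 2641 m/s; transfer-apoapsis v_a = √[μ(2/r₂ − 1/a_t)] = 1288 m/s.
Δv₂ = v_c2 − v_a = 1353 m/s.
Total Δv = Δv₁ + Δv₂ = 3709 m/s.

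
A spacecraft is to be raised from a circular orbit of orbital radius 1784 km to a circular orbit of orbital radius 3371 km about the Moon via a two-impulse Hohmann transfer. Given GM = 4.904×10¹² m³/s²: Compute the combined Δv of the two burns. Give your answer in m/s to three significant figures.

Δv_total ≈ 441 m/s

r₁ = 1784 km = 1.784×10⁶ m.
r₂ = 3371 km = 3.371×10⁶ m.
Transfer ellipse a_t = (r₁ + r₂)/2 = 2.578×10⁶ m.
At r₁: circular v_c1 = √(μ/r₁) = 1658 m/s; transfer-perilune v_p = √[μ(2/r₁ − 1/a_t)] = 1896 m/s.
Δv₁ = v_p − v_c1 = 238.1 m/s.
At r₂: circular v_c2 = √(μ/r₂) = 1206 m/s; transfer-apolune v_a = √[μ(2/r₂ − 1/a_t)] = 1003 m/s.
Δv₂ = v_c2 − v_a = 202.7 m/s.
Total Δv = Δv₁ + Δv₂ = 440.8 m/s.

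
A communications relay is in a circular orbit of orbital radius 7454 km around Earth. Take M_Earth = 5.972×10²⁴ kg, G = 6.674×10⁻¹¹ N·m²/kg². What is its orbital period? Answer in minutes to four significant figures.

T ≈ 106.7 minutes

μ = GM = 6.674×10⁻¹¹ × 5.972×10²⁴ = 3.986×10¹⁴ m³/s².
r = 7454 km = 7.454×10⁶ m.
Kepler's third law: T = 2π√(r³/μ) = 2π√((7.454×10⁶)³ / 3.986×10¹⁴).
r³/μ = 1.039×10⁶ s², so T = 2π × 1.019×10³ = 6.405×10³ s.
Converting: 6.405×10³ s ÷ 60.00 = 106.7 minutes.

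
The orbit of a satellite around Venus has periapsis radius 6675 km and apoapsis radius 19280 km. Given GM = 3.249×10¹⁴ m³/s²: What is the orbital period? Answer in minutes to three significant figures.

T ≈ 272 minutes

Semi-major axis a = (r_p + r_a)/2 = (6675.0 + 19280)/2 = 12978 km = 1.298×10⁷ m.
By Kepler's third law T = 2π√(a³/μ) = 2π × 2.594×10³ = 1.630×10⁴ s.
= 271.6 minutes.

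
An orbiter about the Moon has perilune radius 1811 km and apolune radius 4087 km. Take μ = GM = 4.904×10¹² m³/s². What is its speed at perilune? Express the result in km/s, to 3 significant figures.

Semi-major axis a = (r_p + r_a)/2 = 2949.0 km = 2.949×10⁶ m.
Vis-viva: v² = μ(2/r − 1/a) = 4.904×10¹² × (1.104×10⁻⁶ − 3.391×10⁻⁷) = 3.753×10⁶ m²/s².
v = 1937 m/s = 1.937 km/s.

v ≈ 1.94 km/s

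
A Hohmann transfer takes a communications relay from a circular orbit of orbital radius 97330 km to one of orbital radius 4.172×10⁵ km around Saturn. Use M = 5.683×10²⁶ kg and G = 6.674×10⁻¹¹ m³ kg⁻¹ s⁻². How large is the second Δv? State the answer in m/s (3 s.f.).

Δv ≈ 3670 m/s

μ = GM = 6.674×10⁻¹¹ × 5.683×10²⁶ = 3.793×10¹⁶ m³/s².
r₁ = 97330 km = 9.733×10⁷ m.
r₂ = 4.172×10⁵ km = 4.172×10⁸ m.
Transfer ellipse a_t = (r₁ + r₂)/2 = 2.573×10⁸ m.
At r₁: circular v_c1 = √(μ/r₁) = 19740 m/s; transfer-perikrone v_p = √[μ(2/r₁ − 1/a_t)] = 25140 m/s.
At r₂: circular v_c2 = √(μ/r₂) = 9535 m/s; transfer-apokrone v_a = √[μ(2/r₂ − 1/a_t)] = 5865 m/s.
Δv₂ = v_c2 − v_a = 3670 m/s.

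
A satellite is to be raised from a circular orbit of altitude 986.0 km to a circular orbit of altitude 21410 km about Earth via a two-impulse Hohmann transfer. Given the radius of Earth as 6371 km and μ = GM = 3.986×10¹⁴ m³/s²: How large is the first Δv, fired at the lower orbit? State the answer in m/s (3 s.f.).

Δv ≈ 1900 m/s

r₁ = 6371 + 986.0 = 7357.0 km = 7.3570×10⁶ m.
r₂ = 6371 + 21410 = 27781 km = 2.7781×10⁷ m.
Transfer ellipse a_t = (r₁ + r₂)/2 = 1.757×10⁷ m.
At r₁: circular v_c1 = √(μ/r₁) = 7361 m/s; transfer-perigee v_p = √[μ(2/r₁ − 1/a_t)] = 9256 m/s.
Δv₁ = v_p − v_c1 = 1895 m/s.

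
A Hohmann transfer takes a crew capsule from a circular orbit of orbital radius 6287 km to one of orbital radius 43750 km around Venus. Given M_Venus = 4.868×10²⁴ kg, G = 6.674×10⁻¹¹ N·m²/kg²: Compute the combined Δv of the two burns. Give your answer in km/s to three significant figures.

μ = GM = 6.674×10⁻¹¹ × 4.868×10²⁴ = 3.249×10¹⁴ m³/s².
r₁ = 6287 km = 6.287×10⁶ m.
r₂ = 43750 km = 4.375×10⁷ m.
Transfer ellipse a_t = (r₁ + r₂)/2 = 2.502×10⁷ m.
At r₁: circular v_c1 = √(μ/r₁) = 7189 m/s; transfer-periapsis v_p = √[μ(2/r₁ − 1/a_t)] = 9506 m/s.
Δv₁ = v_p − v_c1 = 2318 m/s.
At r₂: circular v_c2 = √(μ/r₂) = 2725 m/s; transfer-apoapsis v_a = √[μ(2/r₂ − 1/a_t)] = 1366 m/s.
Δv₂ = v_c2 − v_a = 1359 m/s.
Total Δv = Δv₁ + Δv₂ = 3677 m/s = 3.677 km/s.

Δv_total ≈ 3.68 km/s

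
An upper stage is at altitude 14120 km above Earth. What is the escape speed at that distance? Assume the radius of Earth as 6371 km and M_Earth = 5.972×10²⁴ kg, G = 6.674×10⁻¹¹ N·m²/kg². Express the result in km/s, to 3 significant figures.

v_esc ≈ 6.24 km/s

μ = GM = 6.674×10⁻¹¹ × 5.972×10²⁴ = 3.986×10¹⁴ m³/s².
r = 6371 + 14120 = 20491 km = 2.0491×10⁷ m.
Escape speed v_esc = √(2μ/r) = √(2 × 3.986×10¹⁴ / 2.049×10⁷) = √(3.890×10⁷) = 6237 m/s.
= 6.237 km/s.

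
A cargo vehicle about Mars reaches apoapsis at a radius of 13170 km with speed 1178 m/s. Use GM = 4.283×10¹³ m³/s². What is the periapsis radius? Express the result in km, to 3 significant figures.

periapsis radius ≈ 3570 km

r_a = 1.317×10⁷ m.
Specific energy ε = v²/2 − μ/r = -2.558×10⁶ J/kg, so a = −μ/(2ε) = 8.371×10⁶ m.
The apsides satisfy r_p + r_a = 2a, so the periapsis radius is 2a − r_a = 3.572×10⁶ m = 3571.9 km.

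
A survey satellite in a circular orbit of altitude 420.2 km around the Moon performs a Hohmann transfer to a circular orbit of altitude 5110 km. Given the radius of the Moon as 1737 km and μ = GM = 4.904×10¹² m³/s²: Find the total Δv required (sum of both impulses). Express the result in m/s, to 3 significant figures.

Δv_total ≈ 612 m/s

r₁ = 1737 + 420.2 = 2157.2 km = 2.1572×10⁶ m.
r₂ = 1737 + 5110 = 6847.0 km = 6.8470×10⁶ m.
Transfer ellipse a_t = (r₁ + r₂)/2 = 4.502×10⁶ m.
At r₁: circular v_c1 = √(μ/r₁) = 1508 m/s; transfer-perilune v_p = √[μ(2/r₁ − 1/a_t)] = 1859 m/s.
Δv₁ = v_p − v_c1 = 351.6 m/s.
At r₂: circular v_c2 = √(μ/r₂) = 846.3 m/s; transfer-apolune v_a = √[μ(2/r₂ − 1/a_t)] = 585.8 m/s.
Δv₂ = v_c2 − v_a = 260.5 m/s.
Total Δv = Δv₁ + Δv₂ = 612.1 m/s.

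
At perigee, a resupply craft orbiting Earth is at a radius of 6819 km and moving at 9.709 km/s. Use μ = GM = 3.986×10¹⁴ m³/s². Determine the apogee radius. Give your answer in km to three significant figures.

r_p = 6.819×10⁶ m.
Specific energy ε = v²/2 − μ/r = -1.132×10⁷ J/kg, so a = −μ/(2ε) = 1.760×10⁷ m.
The apsides satisfy r_p + r_a = 2a, so the apogee radius is 2a − r_p = 2.839×10⁷ m = 28387 km.

apogee radius ≈ 28400 km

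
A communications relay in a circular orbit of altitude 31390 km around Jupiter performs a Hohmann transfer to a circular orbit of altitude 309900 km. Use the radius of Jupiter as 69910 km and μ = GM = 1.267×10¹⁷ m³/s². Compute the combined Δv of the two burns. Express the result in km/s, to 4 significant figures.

Δv_total ≈ 15.48 km/s

r₁ = 69910 + 31390 = 101300 km = 1.0130×10⁸ m.
r₂ = 69910 + 309900 = 379810 km = 3.7981×10⁸ m.
Transfer ellipse a_t = (r₁ + r₂)/2 = 2.406×10⁸ m.
At r₁: circular v_c1 = √(μ/r₁) = 35370 m/s; transfer-perijove v_p = √[μ(2/r₁ − 1/a_t)] = 44440 m/s.
Δv₁ = v_p − v_c1 = 9073 m/s.
At r₂: circular v_c2 = √(μ/r₂) = 18260 m/s; transfer-apojove v_a = √[μ(2/r₂ − 1/a_t)] = 11850 m/s.
Δv₂ = v_c2 − v_a = 6412 m/s.
Total Δv = Δv₁ + Δv₂ = 15480 m/s = 15.48 km/s.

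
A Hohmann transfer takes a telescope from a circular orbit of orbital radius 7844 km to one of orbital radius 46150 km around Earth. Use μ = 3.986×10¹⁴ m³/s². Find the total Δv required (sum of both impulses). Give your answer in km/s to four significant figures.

Δv_total ≈ 3.546 km/s

r₁ = 7844 km = 7.844×10⁶ m.
r₂ = 46150 km = 4.615×10⁷ m.
Transfer ellipse a_t = (r₁ + r₂)/2 = 2.700×10⁷ m.
At r₁: circular v_c1 = √(μ/r₁) = 7129 m/s; transfer-perigee v_p = √[μ(2/r₁ − 1/a_t)] = 9320 m/s.
Δv₁ = v_p − v_c1 = 2192 m/s.
At r₂: circular v_c2 = √(μ/r₂) = 2939 m/s; transfer-apogee v_a = √[μ(2/r₂ − 1/a_t)] = 1584 m/s.
Δv₂ = v_c2 − v_a = 1355 m/s.
Total Δv = Δv₁ + Δv₂ = 3546 m/s = 3.546 km/s.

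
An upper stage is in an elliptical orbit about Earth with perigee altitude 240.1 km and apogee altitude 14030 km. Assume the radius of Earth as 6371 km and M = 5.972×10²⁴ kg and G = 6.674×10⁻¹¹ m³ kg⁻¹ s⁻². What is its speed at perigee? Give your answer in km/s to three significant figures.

v ≈ 9.54 km/s

μ = GM = 6.674×10⁻¹¹ × 5.972×10²⁴ = 3.986×10¹⁴ m³/s².
r_p = 6371 + 240.1 = 6611.1 km = 6.6111×10⁶ m.
r_a = 6371 + 14030 = 20401 km = 2.0401×10⁷ m.
Semi-major axis a = (r_p + r_a)/2 = 13506 km = 1.351×10⁷ m.
Vis-viva: v² = μ(2/r − 1/a) = 3.986×10¹⁴ × (3.025×10⁻⁷ − 7.404×10⁻⁸) = 9.107×10⁷ m²/s².
v = 9543 m/s = 9.543 km/s.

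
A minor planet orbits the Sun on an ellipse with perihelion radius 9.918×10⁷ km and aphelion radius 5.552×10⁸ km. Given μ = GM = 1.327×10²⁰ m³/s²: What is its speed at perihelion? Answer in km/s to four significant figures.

v ≈ 47.65 km/s

Semi-major axis a = (r_p + r_a)/2 = 3.2719×10⁸ km = 3.272×10¹¹ m.
Vis-viva: v² = μ(2/r − 1/a) = 1.327×10²⁰ × (2.017×10⁻¹¹ − 3.056×10⁻¹²) = 2.270×10⁹ m²/s².
v = 47650 m/s = 47.65 km/s.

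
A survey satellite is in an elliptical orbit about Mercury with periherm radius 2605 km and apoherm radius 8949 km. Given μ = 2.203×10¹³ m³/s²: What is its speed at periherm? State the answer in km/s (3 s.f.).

Semi-major axis a = (r_p + r_a)/2 = 5777.0 km = 5.777×10⁶ m.
Vis-viva: v² = μ(2/r − 1/a) = 2.203×10¹³ × (7.678×10⁻⁷ − 1.731×10⁻⁷) = 1.310×10⁷ m²/s².
v = 3619 m/s = 3.619 km/s.

v ≈ 3.62 km/s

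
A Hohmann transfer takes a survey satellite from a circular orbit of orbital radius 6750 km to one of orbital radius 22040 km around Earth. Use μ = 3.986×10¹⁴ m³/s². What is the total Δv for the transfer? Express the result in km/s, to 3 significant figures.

r₁ = 6750 km = 6.750×10⁶ m.
r₂ = 22040 km = 2.204×10⁷ m.
Transfer ellipse a_t = (r₁ + r₂)/2 = 1.440×10⁷ m.
At r₁: circular v_c1 = √(μ/r₁) = 7685 m/s; transfer-perigee v_p = √[μ(2/r₁ − 1/a_t)] = 9509 m/s.
Δv₁ = v_p − v_c1 = 1824 m/s.
At r₂: circular v_c2 = √(μ/r₂) = 4253 m/s; transfer-apogee v_a = √[μ(2/r₂ − 1/a_t)] = 2912 m/s.
Δv₂ = v_c2 − v_a = 1341 m/s.
Total Δv = Δv₁ + Δv₂ = 3165 m/s = 3.165 km/s.

Δv_total ≈ 3.16 km/s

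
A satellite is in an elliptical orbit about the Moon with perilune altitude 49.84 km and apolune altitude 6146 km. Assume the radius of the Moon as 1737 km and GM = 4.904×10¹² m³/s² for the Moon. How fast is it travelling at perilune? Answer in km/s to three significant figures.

v ≈ 2.12 km/s

r_p = 1737 + 49.84 = 1786.8 km = 1.7868×10⁶ m.
r_a = 1737 + 6146 = 7883.0 km = 7.8830×10⁶ m.
Semi-major axis a = (r_p + r_a)/2 = 4834.9 km = 4.835×10⁶ m.
Vis-viva: v² = μ(2/r − 1/a) = 4.904×10¹² × (1.119×10⁻⁶ − 2.068×10⁻⁷) = 4.475×10⁶ m²/s².
v = 2115 m/s = 2.115 km/s.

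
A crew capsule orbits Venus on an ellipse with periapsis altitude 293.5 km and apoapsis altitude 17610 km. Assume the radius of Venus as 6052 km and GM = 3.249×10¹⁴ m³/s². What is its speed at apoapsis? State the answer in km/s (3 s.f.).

v ≈ 2.41 km/s

r_p = 6052 + 293.5 = 6345.5 km = 6.3455×10⁶ m.
r_a = 6052 + 17610 = 23662 km = 2.3662×10⁷ m.
Semi-major axis a = (r_p + r_a)/2 = 15004 km = 1.500×10⁷ m.
Vis-viva: v² = μ(2/r − 1/a) = 3.249×10¹⁴ × (8.452×10⁻⁸ − 6.665×10⁻⁸) = 5.807×10⁶ m²/s².
v = 2410 m/s = 2.410 km/s.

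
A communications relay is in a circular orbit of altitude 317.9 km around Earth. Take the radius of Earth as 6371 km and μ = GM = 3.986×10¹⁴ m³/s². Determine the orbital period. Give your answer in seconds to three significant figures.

r = 6371 + 317.9 = 6688.9 km = 6.6889×10⁶ m.
Kepler's third law: T = 2π√(r³/μ) = 2π√((6.689×10⁶)³ / 3.986×10¹⁴).
r³/μ = 7.508×10⁵ s², so T = 2π × 8.665×10² = 5.444×10³ s.

T ≈ 5440 seconds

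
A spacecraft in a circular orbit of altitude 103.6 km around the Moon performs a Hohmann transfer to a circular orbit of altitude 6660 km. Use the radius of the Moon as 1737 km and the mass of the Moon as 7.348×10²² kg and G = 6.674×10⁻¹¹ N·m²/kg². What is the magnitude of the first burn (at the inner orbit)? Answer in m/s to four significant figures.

Δv ≈ 458.3 m/s

μ = GM = 6.674×10⁻¹¹ × 7.348×10²² = 4.904×10¹² m³/s².
r₁ = 1737 + 103.6 = 1840.6 km = 1.8406×10⁶ m.
r₂ = 1737 + 6660 = 8397.0 km = 8.3970×10⁶ m.
Transfer ellipse a_t = (r₁ + r₂)/2 = 5.119×10⁶ m.
At r₁: circular v_c1 = √(μ/r₁) = 1632 m/s; transfer-perilune v_p = √[μ(2/r₁ − 1/a_t)] = 2091 m/s.
Δv₁ = v_p − v_c1 = 458.3 m/s.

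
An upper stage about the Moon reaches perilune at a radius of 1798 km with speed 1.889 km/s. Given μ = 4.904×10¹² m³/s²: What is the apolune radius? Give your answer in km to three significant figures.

r_p = 1.798×10⁶ m.
Specific energy ε = v²/2 − μ/r = -9.433×10⁵ J/kg, so a = −μ/(2ε) = 2.599×10⁶ m.
The apsides satisfy r_p + r_a = 2a, so the apolune radius is 2a − r_p = 3.401×10⁶ m = 3400.7 km.

apolune radius ≈ 3400 km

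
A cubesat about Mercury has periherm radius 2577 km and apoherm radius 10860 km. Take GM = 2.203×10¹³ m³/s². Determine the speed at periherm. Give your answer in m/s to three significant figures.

v ≈ 3720 m/s

Semi-major axis a = (r_p + r_a)/2 = 6718.5 km = 6.718×10⁶ m.
Vis-viva: v² = μ(2/r − 1/a) = 2.203×10¹³ × (7.761×10⁻⁷ − 1.488×10⁻⁷) = 1.382×10⁷ m²/s².
v = 3717 m/s.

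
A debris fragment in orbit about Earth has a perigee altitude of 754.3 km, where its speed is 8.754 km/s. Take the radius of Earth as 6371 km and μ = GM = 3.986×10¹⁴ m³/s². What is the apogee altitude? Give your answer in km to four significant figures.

r_p = 6371 + 754.3 = 7125.3 km = 7.125×10⁶ m.
Specific energy ε = v²/2 − μ/r = -1.763×10⁷ J/kg, so a = −μ/(2ε) = 1.131×10⁷ m.
The apsides satisfy r_p + r_a = 2a, so the apogee radius is 2a − r_p = 1.549×10⁷ m = 15490 km.
Apogee altitude = 15490 − 6371 = 9119.0 km.

apogee altitude ≈ 9119 km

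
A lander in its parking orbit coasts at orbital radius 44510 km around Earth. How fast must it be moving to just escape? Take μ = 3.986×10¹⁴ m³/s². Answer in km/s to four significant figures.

v_esc ≈ 4.232 km/s

r = 44510 km = 4.451×10⁷ m.
Escape speed v_esc = √(2μ/r) = √(2 × 3.986×10¹⁴ / 4.451×10⁷) = √(1.791×10⁷) = 4232 m/s.
= 4.232 km/s.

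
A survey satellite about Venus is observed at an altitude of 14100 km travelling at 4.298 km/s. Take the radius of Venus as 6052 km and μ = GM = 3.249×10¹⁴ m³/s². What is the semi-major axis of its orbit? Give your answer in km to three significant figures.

r = 6052 + 14100 = 20152 km = 2.015×10⁷ m.
Vis-viva rearranged: 1/a = 2/r − v²/μ = 9.925×10⁻⁸ − 5.686×10⁻⁸ = 4.239×10⁻⁸ m⁻¹.
a = 2.359×10⁷ m = 23591 km.

a ≈ 23600 km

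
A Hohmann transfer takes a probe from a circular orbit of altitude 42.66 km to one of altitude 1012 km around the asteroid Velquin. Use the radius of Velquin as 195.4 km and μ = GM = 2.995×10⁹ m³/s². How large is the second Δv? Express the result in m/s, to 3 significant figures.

r₁ = 195.4 + 42.66 = 238.06 km = 2.3806×10⁵ m.
r₂ = 195.4 + 1012 = 1207.4 km = 1.2074×10⁶ m.
Transfer ellipse a_t = (r₁ + r₂)/2 = 7.227×10⁵ m.
At r₁: circular v_c1 = √(μ/r₁) = 112.2 m/s; transfer-periapsis v_p = √[μ(2/r₁ − 1/a_t)] = 145.0 m/s.
At r₂: circular v_c2 = √(μ/r₂) = 49.80 m/s; transfer-apoapsis v_a = √[μ(2/r₂ − 1/a_t)] = 28.58 m/s.
Δv₂ = v_c2 − v_a = 21.22 m/s.

Δv ≈ 21.2 m/s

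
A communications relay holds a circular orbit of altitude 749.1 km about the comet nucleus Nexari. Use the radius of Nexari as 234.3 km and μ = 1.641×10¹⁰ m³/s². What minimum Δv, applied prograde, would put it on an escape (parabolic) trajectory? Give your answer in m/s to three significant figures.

Δv ≈ 53.5 m/s

r = 234.3 + 749.1 = 983.40 km = 9.8340×10⁵ m.
Circular speed v_c = √(μ/r) = 129.2 m/s.
Escape speed v_esc = √(2μ/r) = √2 × v_c = 182.7 m/s.
Δv = v_esc − v_c = 53.51 m/s.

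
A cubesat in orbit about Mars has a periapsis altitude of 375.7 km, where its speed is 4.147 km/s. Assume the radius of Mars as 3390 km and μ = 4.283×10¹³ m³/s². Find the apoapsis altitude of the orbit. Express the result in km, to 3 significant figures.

r_p = 3390 + 375.7 = 3765.7 km = 3.766×10⁶ m.
Specific energy ε = v²/2 − μ/r = -2.775×10⁶ J/kg, so a = −μ/(2ε) = 7.717×10⁶ m.
The apsides satisfy r_p + r_a = 2a, so the apoapsis radius is 2a − r_p = 1.167×10⁷ m = 11669 km.
Apoapsis altitude = 11669 − 3390 = 8279.0 km.

apoapsis altitude ≈ 8280 km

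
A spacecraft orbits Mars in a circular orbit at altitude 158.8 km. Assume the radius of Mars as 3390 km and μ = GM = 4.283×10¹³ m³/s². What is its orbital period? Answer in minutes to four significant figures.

T ≈ 107.0 minutes

r = 3390 + 158.8 = 3548.8 km = 3.5488×10⁶ m.
Kepler's third law: T = 2π√(r³/μ) = 2π√((3.549×10⁶)³ / 4.283×10¹³).
r³/μ = 1.044×10⁶ s², so T = 2π × 1.022×10³ = 6.418×10³ s.
Converting: 6.418×10³ s ÷ 60.00 = 107.0 minutes.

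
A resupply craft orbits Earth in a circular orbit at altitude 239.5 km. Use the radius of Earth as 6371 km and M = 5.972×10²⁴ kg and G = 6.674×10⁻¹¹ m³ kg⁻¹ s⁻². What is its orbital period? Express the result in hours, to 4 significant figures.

T ≈ 1.486 hours

μ = GM = 6.674×10⁻¹¹ × 5.972×10²⁴ = 3.986×10¹⁴ m³/s².
r = 6371 + 239.5 = 6610.5 km = 6.6105×10⁶ m.
Kepler's third law: T = 2π√(r³/μ) = 2π√((6.610×10⁶)³ / 3.986×10¹⁴).
r³/μ = 7.248×10⁵ s², so T = 2π × 8.513×10² = 5.349×10³ s.
Converting: 5.349×10³ s ÷ 3600 = 1.486 hours.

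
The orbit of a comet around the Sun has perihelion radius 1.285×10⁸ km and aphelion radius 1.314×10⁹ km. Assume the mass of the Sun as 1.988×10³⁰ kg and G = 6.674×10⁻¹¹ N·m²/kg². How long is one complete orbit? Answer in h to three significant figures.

μ = GM = 6.674×10⁻¹¹ × 1.988×10³⁰ = 1.327×10²⁰ m³/s².
Semi-major axis a = (r_p + r_a)/2 = (1.2850×10⁸ + 1.3140×10⁹)/2 = 7.2125×10⁸ km = 7.212×10¹¹ m.
By Kepler's third law T = 2π√(a³/μ) = 2π × 5.318×10⁷ = 3.341×10⁸ s.
= 92810 h.

T ≈ 92800 h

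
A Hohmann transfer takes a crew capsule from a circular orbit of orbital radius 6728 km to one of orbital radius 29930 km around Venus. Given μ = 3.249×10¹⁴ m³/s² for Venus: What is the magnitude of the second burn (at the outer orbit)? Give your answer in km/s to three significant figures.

Δv ≈ 1.30 km/s

r₁ = 6728 km = 6.728×10⁶ m.
r₂ = 29930 km = 2.993×10⁷ m.
Transfer ellipse a_t = (r₁ + r₂)/2 = 1.833×10⁷ m.
At r₁: circular v_c1 = √(μ/r₁) = 6949 m/s; transfer-periapsis v_p = √[μ(2/r₁ − 1/a_t)] = 8880 m/s.
At r₂: circular v_c2 = √(μ/r₂) = 3295 m/s; transfer-apoapsis v_a = √[μ(2/r₂ − 1/a_t)] = 1996 m/s.
Δv₂ = v_c2 − v_a = 1299 m/s.
= 1.299 km/s.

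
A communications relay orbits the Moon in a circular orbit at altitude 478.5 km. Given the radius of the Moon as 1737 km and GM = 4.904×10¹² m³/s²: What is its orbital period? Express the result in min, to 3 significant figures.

r = 1737 + 478.5 = 2215.5 km = 2.2155×10⁶ m.
Kepler's third law: T = 2π√(r³/μ) = 2π√((2.216×10⁶)³ / 4.904×10¹²).
r³/μ = 2.218×10⁶ s², so T = 2π × 1.489×10³ = 9.356×10³ s.
Converting: 9.356×10³ s ÷ 60.00 = 155.9 min.

T ≈ 156 min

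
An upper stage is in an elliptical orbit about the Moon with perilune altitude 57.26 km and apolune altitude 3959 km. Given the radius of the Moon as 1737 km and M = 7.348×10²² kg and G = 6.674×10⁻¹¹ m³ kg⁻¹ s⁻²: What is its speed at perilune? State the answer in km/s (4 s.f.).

v ≈ 2.039 km/s

μ = GM = 6.674×10⁻¹¹ × 7.348×10²² = 4.904×10¹² m³/s².
r_p = 1737 + 57.26 = 1794.3 km = 1.7943×10⁶ m.
r_a = 1737 + 3959 = 5696.0 km = 5.6960×10⁶ m.
Semi-major axis a = (r_p + r_a)/2 = 3745.1 km = 3.745×10⁶ m.
Vis-viva: v² = μ(2/r − 1/a) = 4.904×10¹² × (1.115×10⁻⁶ − 2.670×10⁻⁷) = 4.157×10⁶ m²/s².
v = 2039 m/s = 2.039 km/s.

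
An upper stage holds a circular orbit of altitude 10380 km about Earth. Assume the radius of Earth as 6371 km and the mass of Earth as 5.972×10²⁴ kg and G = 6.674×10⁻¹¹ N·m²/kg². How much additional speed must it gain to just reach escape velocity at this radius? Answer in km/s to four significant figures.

μ = GM = 6.674×10⁻¹¹ × 5.972×10²⁴ = 3.986×10¹⁴ m³/s².
r = 6371 + 10380 = 16751 km = 1.6751×10⁷ m.
Circular speed v_c = √(μ/r) = 4878 m/s.
Escape speed v_esc = √(2μ/r) = √2 × v_c = 6898 m/s.
Δv = v_esc − v_c = 2020 m/s = 2.020 km/s.

Δv ≈ 2.020 km/s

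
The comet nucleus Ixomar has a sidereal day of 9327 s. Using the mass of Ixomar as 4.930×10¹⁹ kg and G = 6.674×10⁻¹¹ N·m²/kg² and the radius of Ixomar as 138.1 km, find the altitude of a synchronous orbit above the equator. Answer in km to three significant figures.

μ = GM = 6.674×10⁻¹¹ × 4.930×10¹⁹ = 3.290×10⁹ m³/s².
A synchronous orbit has period T, so by Kepler's third law a = (μT²/4π²)^(1/3).
μT²/4π² = 3.290×10⁹ × (9.327×10³)² / 39.48 = 7.250×10¹⁵ m³.
a = 1.935×10⁵ m = 193.55 km.
Altitude h = a − R = 193.55 − 138.1 = 55.447 km.

h_sync ≈ 55.4 km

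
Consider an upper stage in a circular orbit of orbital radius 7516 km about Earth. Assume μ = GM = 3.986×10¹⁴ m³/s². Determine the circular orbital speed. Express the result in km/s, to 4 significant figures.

v ≈ 7.282 km/s

r = 7516 km = 7.516×10⁶ m.
For a circular orbit v = √(μ/r) = √(3.986×10¹⁴ / 7.516×10⁶) = √(5.303×10⁷) = 7282 m/s.
That is 7.282 km/s.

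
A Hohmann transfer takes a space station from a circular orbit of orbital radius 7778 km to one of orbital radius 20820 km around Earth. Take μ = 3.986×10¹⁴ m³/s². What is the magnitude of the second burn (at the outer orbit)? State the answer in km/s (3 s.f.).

r₁ = 7778 km = 7.778×10⁶ m.
r₂ = 20820 km = 2.082×10⁷ m.
Transfer ellipse a_t = (r₁ + r₂)/2 = 1.430×10⁷ m.
At r₁: circular v_c1 = √(μ/r₁) = 7159 m/s; transfer-perigee v_p = √[μ(2/r₁ − 1/a_t)] = 8638 m/s.
At r₂: circular v_c2 = √(μ/r₂) = 4376 m/s; transfer-apogee v_a = √[μ(2/r₂ − 1/a_t)] = 3227 m/s.
Δv₂ = v_c2 − v_a = 1148 m/s.
= 1.148 km/s.

Δv ≈ 1.15 km/s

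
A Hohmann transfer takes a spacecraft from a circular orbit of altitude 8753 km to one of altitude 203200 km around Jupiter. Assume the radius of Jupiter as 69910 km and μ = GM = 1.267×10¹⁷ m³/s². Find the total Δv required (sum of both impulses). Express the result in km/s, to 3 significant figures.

r₁ = 69910 + 8753 = 78663 km = 7.8663×10⁷ m.
r₂ = 69910 + 203200 = 273110 km = 2.7311×10⁸ m.
Transfer ellipse a_t = (r₁ + r₂)/2 = 1.759×10⁸ m.
At r₁: circular v_c1 = √(μ/r₁) = 40130 m/s; transfer-perijove v_p = √[μ(2/r₁ − 1/a_t)] = 50010 m/s.
Δv₁ = v_p − v_c1 = 9877 m/s.
At r₂: circular v_c2 = √(μ/r₂) = 21540 m/s; transfer-apojove v_a = √[μ(2/r₂ − 1/a_t)] = 14400 m/s.
Δv₂ = v_c2 − v_a = 7135 m/s.
Total Δv = Δv₁ + Δv₂ = 17010 m/s = 17.01 km/s.

Δv_total ≈ 17.0 km/s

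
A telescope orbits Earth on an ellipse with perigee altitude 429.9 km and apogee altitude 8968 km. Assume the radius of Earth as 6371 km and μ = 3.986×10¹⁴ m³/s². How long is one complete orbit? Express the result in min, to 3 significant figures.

T ≈ 193 min

r_p = 6371 + 429.9 = 6800.9 km = 6.8009×10⁶ m.
r_a = 6371 + 8968 = 15339 km = 1.5339×10⁷ m.
Semi-major axis a = (r_p + r_a)/2 = (6800.9 + 15339)/2 = 11070 km = 1.107×10⁷ m.
By Kepler's third law T = 2π√(a³/μ) = 2π × 1.845×10³ = 1.159×10⁴ s.
= 193.2 min.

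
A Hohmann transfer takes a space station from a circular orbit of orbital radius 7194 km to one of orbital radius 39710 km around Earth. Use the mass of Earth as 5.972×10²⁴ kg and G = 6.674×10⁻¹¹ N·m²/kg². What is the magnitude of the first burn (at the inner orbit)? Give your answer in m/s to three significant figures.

Δv ≈ 2240 m/s

μ = GM = 6.674×10⁻¹¹ × 5.972×10²⁴ = 3.986×10¹⁴ m³/s².
r₁ = 7194 km = 7.194×10⁶ m.
r₂ = 39710 km = 3.971×10⁷ m.
Transfer ellipse a_t = (r₁ + r₂)/2 = 2.345×10⁷ m.
At r₁: circular v_c1 = √(μ/r₁) = 7443 m/s; transfer-perigee v_p = √[μ(2/r₁ − 1/a_t)] = 9686 m/s.
Δv₁ = v_p − v_c1 = 2242 m/s.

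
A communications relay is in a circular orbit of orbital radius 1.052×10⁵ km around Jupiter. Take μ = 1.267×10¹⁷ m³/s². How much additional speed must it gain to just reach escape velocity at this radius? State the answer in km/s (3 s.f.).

r = 1.052×10⁵ km = 1.052×10⁸ m.
Circular speed v_c = √(μ/r) = 34700 m/s.
Escape speed v_esc = √(2μ/r) = √2 × v_c = 49080 m/s.
Δv = v_esc − v_c = 14370 m/s = 14.37 km/s.

Δv ≈ 14.4 km/s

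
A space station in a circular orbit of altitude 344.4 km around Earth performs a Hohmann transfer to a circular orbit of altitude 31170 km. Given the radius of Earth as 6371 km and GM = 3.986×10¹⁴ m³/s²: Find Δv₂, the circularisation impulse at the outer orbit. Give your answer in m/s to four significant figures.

Δv ≈ 1463 m/s

r₁ = 6371 + 344.4 = 6715.4 km = 6.7154×10⁶ m.
r₂ = 6371 + 31170 = 37541 km = 3.7541×10⁷ m.
Transfer ellipse a_t = (r₁ + r₂)/2 = 2.213×10⁷ m.
At r₁: circular v_c1 = √(μ/r₁) = 7704 m/s; transfer-perigee v_p = √[μ(2/r₁ − 1/a_t)] = 10030 m/s.
At r₂: circular v_c2 = √(μ/r₂) = 3258 m/s; transfer-apogee v_a = √[μ(2/r₂ − 1/a_t)] = 1795 m/s.
Δv₂ = v_c2 − v_a = 1463 m/s.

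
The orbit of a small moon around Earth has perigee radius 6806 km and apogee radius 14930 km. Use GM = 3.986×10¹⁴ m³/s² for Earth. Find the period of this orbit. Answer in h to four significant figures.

Semi-major axis a = (r_p + r_a)/2 = (6806.0 + 14930)/2 = 10868 km = 1.087×10⁷ m.
By Kepler's third law T = 2π√(a³/μ) = 2π × 1.795×10³ = 1.128×10⁴ s.
= 3.132 h.

T ≈ 3.132 h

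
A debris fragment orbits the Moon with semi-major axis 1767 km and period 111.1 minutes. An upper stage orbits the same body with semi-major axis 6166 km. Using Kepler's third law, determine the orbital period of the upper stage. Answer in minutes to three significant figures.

T₂ ≈ 724 minutes

Kepler's third law: T² ∝ a³, so T₂ = T₁ (a₂/a₁)^(3/2).
a₂/a₁ = 3.490, (a₂/a₁)^(3/2) = 6.519.
T₂ = 111.1 × 6.519 = 724.2 minutes.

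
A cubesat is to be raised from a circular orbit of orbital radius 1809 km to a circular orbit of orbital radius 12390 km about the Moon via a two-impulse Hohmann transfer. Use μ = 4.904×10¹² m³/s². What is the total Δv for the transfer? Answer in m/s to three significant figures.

Δv_total ≈ 840 m/s

r₁ = 1809 km = 1.809×10⁶ m.
r₂ = 12390 km = 1.239×10⁷ m.
Transfer ellipse a_t = (r₁ + r₂)/2 = 7.100×10⁶ m.
At r₁: circular v_c1 = √(μ/r₁) = 1646 m/s; transfer-perilune v_p = √[μ(2/r₁ − 1/a_t)] = 2175 m/s.
Δv₁ = v_p − v_c1 = 528.6 m/s.
At r₂: circular v_c2 = √(μ/r₂) = 629.1 m/s; transfer-apolune v_a = √[μ(2/r₂ − 1/a_t)] = 317.6 m/s.
Δv₂ = v_c2 − v_a = 311.6 m/s.
Total Δv = Δv₁ + Δv₂ = 840.2 m/s.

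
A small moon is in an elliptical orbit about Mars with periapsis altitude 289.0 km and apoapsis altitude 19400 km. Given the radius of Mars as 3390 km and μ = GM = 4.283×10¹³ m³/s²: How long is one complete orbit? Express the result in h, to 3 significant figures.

r_p = 3390 + 289.0 = 3679.0 km = 3.6790×10⁶ m.
r_a = 3390 + 19400 = 22790 km = 2.2790×10⁷ m.
Semi-major axis a = (r_p + r_a)/2 = (3679.0 + 22790)/2 = 13234 km = 1.323×10⁷ m.
By Kepler's third law T = 2π√(a³/μ) = 2π × 7.357×10³ = 4.622×10⁴ s.
= 12.84 h.

T ≈ 12.8 h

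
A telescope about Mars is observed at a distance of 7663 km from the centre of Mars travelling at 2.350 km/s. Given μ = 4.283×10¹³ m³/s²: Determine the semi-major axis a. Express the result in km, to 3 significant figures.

a ≈ 7570 km

r = 7.663×10⁶ m.
Vis-viva rearranged: 1/a = 2/r − v²/μ = 2.610×10⁻⁷ − 1.289×10⁻⁷ = 1.321×10⁻⁷ m⁻¹.
a = 7.573×10⁶ m = 7572.6 km.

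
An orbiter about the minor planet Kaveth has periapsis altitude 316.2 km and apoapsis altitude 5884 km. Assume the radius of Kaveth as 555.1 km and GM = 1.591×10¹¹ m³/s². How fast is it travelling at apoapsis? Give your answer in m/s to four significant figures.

v ≈ 76.75 m/s

r_p = 555.1 + 316.2 = 871.30 km = 8.7130×10⁵ m.
r_a = 555.1 + 5884 = 6439.1 km = 6.4391×10⁶ m.
Semi-major axis a = (r_p + r_a)/2 = 3655.2 km = 3.655×10⁶ m.
Vis-viva: v² = μ(2/r − 1/a) = 1.591×10¹¹ × (3.106×10⁻⁷ − 2.736×10⁻⁷) = 5.890×10³ m²/s².
v = 76.75 m/s.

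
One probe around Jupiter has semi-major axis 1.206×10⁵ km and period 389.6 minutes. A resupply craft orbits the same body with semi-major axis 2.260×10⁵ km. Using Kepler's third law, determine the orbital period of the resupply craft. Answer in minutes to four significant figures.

Kepler's third law: T² ∝ a³, so T₂ = T₁ (a₂/a₁)^(3/2).
a₂/a₁ = 1.874, (a₂/a₁)^(3/2) = 2.565.
T₂ = 389.6 × 2.565 = 999.4 minutes.

T₂ ≈ 999.4 minutes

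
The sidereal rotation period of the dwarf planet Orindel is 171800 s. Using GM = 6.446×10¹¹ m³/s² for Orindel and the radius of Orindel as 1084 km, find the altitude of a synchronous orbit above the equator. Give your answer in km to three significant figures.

A synchronous orbit has period T, so by Kepler's third law a = (μT²/4π²)^(1/3).
μT²/4π² = 6.446×10¹¹ × (1.718×10⁵)² / 39.48 = 4.819×10²⁰ m³.
a = 7.840×10⁶ m = 7840.2 km.
Altitude h = a − R = 7840.2 − 1084 = 6756.2 km.

h_sync ≈ 6760 km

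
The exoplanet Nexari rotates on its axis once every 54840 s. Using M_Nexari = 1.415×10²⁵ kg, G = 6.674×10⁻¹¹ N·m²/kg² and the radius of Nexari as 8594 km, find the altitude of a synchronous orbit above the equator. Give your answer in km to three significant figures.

μ = GM = 6.674×10⁻¹¹ × 1.415×10²⁵ = 9.444×10¹⁴ m³/s².
A synchronous orbit has period T, so by Kepler's third law a = (μT²/4π²)^(1/3).
μT²/4π² = 9.444×10¹⁴ × (5.484×10⁴)² / 39.48 = 7.194×10²² m³.
a = 4.159×10⁷ m = 41590 km.
Altitude h = a − R = 41590 − 8594 = 32996 km.

h_sync ≈ 33000 km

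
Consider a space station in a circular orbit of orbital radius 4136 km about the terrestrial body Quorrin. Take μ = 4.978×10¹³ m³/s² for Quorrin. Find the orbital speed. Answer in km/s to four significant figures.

v ≈ 3.469 km/s

r = 4136 km = 4.136×10⁶ m.
For a circular orbit v = √(μ/r) = √(4.978×10¹³ / 4.136×10⁶) = √(1.204×10⁷) = 3469 m/s.
That is 3.469 km/s.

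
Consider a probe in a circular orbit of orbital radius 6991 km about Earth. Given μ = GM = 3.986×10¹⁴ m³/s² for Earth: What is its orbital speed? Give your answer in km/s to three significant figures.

r = 6991 km = 6.991×10⁶ m.
For a circular orbit v = √(μ/r) = √(3.986×10¹⁴ / 6.991×10⁶) = √(5.702×10⁷) = 7551 m/s.
That is 7.551 km/s.

v ≈ 7.55 km/s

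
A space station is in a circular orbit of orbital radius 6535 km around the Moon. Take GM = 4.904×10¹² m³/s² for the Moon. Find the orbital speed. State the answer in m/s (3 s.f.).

r = 6535 km = 6.535×10⁶ m.
For a circular orbit v = √(μ/r) = √(4.904×10¹² / 6.535×10⁶) = √(7.504×10⁵) = 866.3 m/s.

v ≈ 866 m/s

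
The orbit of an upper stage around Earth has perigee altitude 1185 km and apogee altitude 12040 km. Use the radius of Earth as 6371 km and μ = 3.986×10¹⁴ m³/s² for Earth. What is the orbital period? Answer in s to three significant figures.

T ≈ 14700 s

r_p = 6371 + 1185 = 7556.0 km = 7.5560×10⁶ m.
r_a = 6371 + 12040 = 18411 km = 1.8411×10⁷ m.
Semi-major axis a = (r_p + r_a)/2 = (7556.0 + 18411)/2 = 12984 km = 1.298×10⁷ m.
By Kepler's third law T = 2π√(a³/μ) = 2π × 2.343×10³ = 1.472×10⁴ s.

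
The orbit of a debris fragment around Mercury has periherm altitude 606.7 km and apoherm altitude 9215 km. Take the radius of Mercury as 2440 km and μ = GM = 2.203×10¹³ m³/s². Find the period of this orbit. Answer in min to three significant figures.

r_p = 2440 + 606.7 = 3046.7 km = 3.0467×10⁶ m.
r_a = 2440 + 9215 = 11655 km = 1.1655×10⁷ m.
Semi-major axis a = (r_p + r_a)/2 = (3046.7 + 11655)/2 = 7350.9 km = 7.351×10⁶ m.
By Kepler's third law T = 2π√(a³/μ) = 2π × 4.246×10³ = 2.668×10⁴ s.
= 444.7 min.

T ≈ 445 min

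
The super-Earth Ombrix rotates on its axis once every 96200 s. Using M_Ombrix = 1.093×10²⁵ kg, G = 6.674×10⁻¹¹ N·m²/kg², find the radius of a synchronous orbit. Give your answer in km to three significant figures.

μ = GM = 6.674×10⁻¹¹ × 1.093×10²⁵ = 7.295×10¹⁴ m³/s².
A synchronous orbit has period T, so by Kepler's third law a = (μT²/4π²)^(1/3).
μT²/4π² = 7.295×10¹⁴ × (9.620×10⁴)² / 39.48 = 1.710×10²³ m³.
a = 5.551×10⁷ m = 55505 km.

r_sync ≈ 55500 km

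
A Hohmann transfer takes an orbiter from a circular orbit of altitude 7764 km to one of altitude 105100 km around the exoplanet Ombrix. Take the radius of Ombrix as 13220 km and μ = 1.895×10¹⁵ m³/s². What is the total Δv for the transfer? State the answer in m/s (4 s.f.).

Δv_total ≈ 4688 m/s

r₁ = 13220 + 7764 = 20984 km = 2.0984×10⁷ m.
r₂ = 13220 + 105100 = 118320 km = 1.1832×10⁸ m.
Transfer ellipse a_t = (r₁ + r₂)/2 = 6.965×10⁷ m.
At r₁: circular v_c1 = √(μ/r₁) = 9503 m/s; transfer-periapsis v_p = √[μ(2/r₁ − 1/a_t)] = 12390 m/s.
Δv₁ = v_p − v_c1 = 2883 m/s.
At r₂: circular v_c2 = √(μ/r₂) = 4002 m/s; transfer-apoapsis v_a = √[μ(2/r₂ − 1/a_t)] = 2197 m/s.
Δv₂ = v_c2 − v_a = 1805 m/s.
Total Δv = Δv₁ + Δv₂ = 4688 m/s.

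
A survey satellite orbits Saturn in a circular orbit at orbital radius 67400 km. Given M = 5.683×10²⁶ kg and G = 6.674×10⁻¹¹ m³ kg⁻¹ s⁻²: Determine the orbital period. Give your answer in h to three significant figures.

μ = GM = 6.674×10⁻¹¹ × 5.683×10²⁶ = 3.793×10¹⁶ m³/s².
r = 67400 km = 6.740×10⁷ m.
Kepler's third law: T = 2π√(r³/μ) = 2π√((6.740×10⁷)³ / 3.793×10¹⁶).
r³/μ = 8.073×10⁶ s², so T = 2π × 2.841×10³ = 1.785×10⁴ s.
Converting: 1.785×10⁴ s ÷ 3600 = 4.959 h.

T ≈ 4.96 h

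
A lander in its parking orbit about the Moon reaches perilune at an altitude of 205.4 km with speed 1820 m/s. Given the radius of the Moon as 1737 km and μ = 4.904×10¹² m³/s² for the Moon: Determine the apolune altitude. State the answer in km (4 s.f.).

apolune altitude ≈ 1967 km

r_p = 1737 + 205.4 = 1942.4 km = 1.942×10⁶ m.
Specific energy ε = v²/2 − μ/r = -8.685×10⁵ J/kg, so a = −μ/(2ε) = 2.823×10⁶ m.
The apsides satisfy r_p + r_a = 2a, so the apolune radius is 2a − r_p = 3.704×10⁶ m = 3704.0 km.
Apolune altitude = 3704.0 − 1737 = 1967.0 km.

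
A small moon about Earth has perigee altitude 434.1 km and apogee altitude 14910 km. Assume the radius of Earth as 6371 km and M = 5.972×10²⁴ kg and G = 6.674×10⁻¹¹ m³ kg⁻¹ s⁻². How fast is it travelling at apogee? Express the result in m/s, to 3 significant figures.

v ≈ 3010 m/s

μ = GM = 6.674×10⁻¹¹ × 5.972×10²⁴ = 3.986×10¹⁴ m³/s².
r_p = 6371 + 434.1 = 6805.1 km = 6.8051×10⁶ m.
r_a = 6371 + 14910 = 21281 km = 2.1281×10⁷ m.
Semi-major axis a = (r_p + r_a)/2 = 14043 km = 1.404×10⁷ m.
Vis-viva: v² = μ(2/r − 1/a) = 3.986×10¹⁴ × (9.398×10⁻⁸ − 7.121×10⁻⁸) = 9.076×10⁶ m²/s².
v = 3013 m/s.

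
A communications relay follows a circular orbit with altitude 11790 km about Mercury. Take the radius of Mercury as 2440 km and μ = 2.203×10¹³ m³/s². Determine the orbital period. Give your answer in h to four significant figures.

T ≈ 19.96 h

r = 2440 + 11790 = 14230 km = 1.4230×10⁷ m.
Kepler's third law: T = 2π√(r³/μ) = 2π√((1.423×10⁷)³ / 2.203×10¹³).
r³/μ = 1.308×10⁸ s², so T = 2π × 1.144×10⁴ = 7.186×10⁴ s.
Converting: 7.186×10⁴ s ÷ 3600 = 19.96 h.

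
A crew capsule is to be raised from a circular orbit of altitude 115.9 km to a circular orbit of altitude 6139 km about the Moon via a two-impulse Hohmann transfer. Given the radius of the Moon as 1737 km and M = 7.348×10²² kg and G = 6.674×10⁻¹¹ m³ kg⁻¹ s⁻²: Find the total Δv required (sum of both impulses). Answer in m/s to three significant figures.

μ = GM = 6.674×10⁻¹¹ × 7.348×10²² = 4.904×10¹² m³/s².
r₁ = 1737 + 115.9 = 1852.9 km = 1.8529×10⁶ m.
r₂ = 1737 + 6139 = 7876.0 km = 7.8760×10⁶ m.
Transfer ellipse a_t = (r₁ + r₂)/2 = 4.864×10⁶ m.
At r₁: circular v_c1 = √(μ/r₁) = 1627 m/s; transfer-perilune v_p = √[μ(2/r₁ − 1/a_t)] = 2070 m/s.
Δv₁ = v_p − v_c1 = 443.2 m/s.
At r₂: circular v_c2 = √(μ/r₂) = 789.1 m/s; transfer-apolune v_a = √[μ(2/r₂ − 1/a_t)] = 487.0 m/s.
Δv₂ = v_c2 − v_a = 302.1 m/s.
Total Δv = Δv₁ + Δv₂ = 745.3 m/s.

Δv_total ≈ 745 m/s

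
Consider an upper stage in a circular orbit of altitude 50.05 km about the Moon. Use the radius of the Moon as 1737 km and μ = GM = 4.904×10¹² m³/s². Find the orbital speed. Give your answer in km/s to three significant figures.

v ≈ 1.66 km/s

r = 1737 + 50.05 = 1787.0 km = 1.7870×10⁶ m.
For a circular orbit v = √(μ/r) = √(4.904×10¹² / 1.787×10⁶) = √(2.744×10⁶) = 1657 m/s.
That is 1.657 km/s.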